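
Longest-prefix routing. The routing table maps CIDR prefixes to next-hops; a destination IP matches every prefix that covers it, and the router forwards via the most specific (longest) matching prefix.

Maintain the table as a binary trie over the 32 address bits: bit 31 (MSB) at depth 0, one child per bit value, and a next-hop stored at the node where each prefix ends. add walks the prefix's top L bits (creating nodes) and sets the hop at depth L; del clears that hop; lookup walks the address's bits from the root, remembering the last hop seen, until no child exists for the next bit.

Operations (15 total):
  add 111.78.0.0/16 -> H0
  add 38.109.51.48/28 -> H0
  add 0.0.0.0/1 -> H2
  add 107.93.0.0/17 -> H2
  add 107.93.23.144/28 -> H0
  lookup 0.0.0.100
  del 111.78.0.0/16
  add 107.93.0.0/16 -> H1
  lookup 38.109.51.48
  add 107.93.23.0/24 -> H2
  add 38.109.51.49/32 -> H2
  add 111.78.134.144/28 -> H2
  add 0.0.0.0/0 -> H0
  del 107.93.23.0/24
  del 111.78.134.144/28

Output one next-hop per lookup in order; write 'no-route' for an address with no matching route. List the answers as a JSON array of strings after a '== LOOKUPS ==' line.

Process each operation:
  add 111.78.0.0/16 -> H0 at depth 16
  add 38.109.51.48/28 -> H0 at depth 28
  add 0.0.0.0/1 -> H2 at depth 1
  add 107.93.0.0/17 -> H2 at depth 17
  add 107.93.23.144/28 -> H0 at depth 28
  ? 0.0.0.100  path d0:-→d1:H2→d2:-  best=H2
  del 111.78.0.0/16 (clear depth 16)
  add 107.93.0.0/16 -> H1 at depth 16
  ? 38.109.51.48  path d0:-→d1:H2→d2:-→d3:-→d4:-→d5:-→d6:-→d7:-→d8:-→d9:-→d10:-→d11:-→d12:-→d13:-→d14:-→d15:-→d16:-→d17:-→d18:-→d19:-→d20:-→d21:-→d22:-→d23:-→d24:-→d25:-→d26:-→d27:-→d28:H0  best=H0
  add 107.93.23.0/24 -> H2 at depth 24
  add 38.109.51.49/32 -> H2 at depth 32
  add 111.78.134.144/28 -> H2 at depth 28
  add 0.0.0.0/0 -> H0 at depth 0
  del 107.93.23.0/24 (clear depth 24)
  del 111.78.134.144/28 (clear depth 28)

== LOOKUPS ==
["H2","H0"]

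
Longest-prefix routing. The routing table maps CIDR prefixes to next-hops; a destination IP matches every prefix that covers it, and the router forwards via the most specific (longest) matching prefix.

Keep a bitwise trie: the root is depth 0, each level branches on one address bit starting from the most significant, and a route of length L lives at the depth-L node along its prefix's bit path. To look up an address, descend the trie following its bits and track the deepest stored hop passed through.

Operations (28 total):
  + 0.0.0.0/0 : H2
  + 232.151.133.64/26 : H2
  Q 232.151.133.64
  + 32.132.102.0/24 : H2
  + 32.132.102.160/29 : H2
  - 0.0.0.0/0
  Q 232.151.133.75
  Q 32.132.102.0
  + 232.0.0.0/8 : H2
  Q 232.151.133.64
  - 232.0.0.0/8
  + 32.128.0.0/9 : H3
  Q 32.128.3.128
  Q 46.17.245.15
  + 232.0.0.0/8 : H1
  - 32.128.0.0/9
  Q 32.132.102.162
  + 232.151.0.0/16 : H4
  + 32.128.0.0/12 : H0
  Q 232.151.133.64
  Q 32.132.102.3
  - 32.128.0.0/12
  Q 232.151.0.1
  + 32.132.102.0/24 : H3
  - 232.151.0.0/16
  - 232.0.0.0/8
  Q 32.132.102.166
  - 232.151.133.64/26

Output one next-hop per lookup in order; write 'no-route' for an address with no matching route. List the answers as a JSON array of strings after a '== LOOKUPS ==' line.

Process each operation:
  + 0.0.0.0/0 (H2) depth=0
  + 232.151.133.64/26 (H2) depth=26
  Q 232.151.133.64: descend 11101000100101111000010101 ; hops seen [H2,H2] ; pick H2
  + 32.132.102.0/24 (H2) depth=24
  + 32.132.102.160/29 (H2) depth=29
  - 0.0.0.0/0 clear@0
  Q 232.151.133.75: descend 11101000100101111000010101 ; hops seen [H2] ; pick H2
  Q 32.132.102.0: descend 001000001000010001100110 ; hops seen [H2] ; pick H2
  + 232.0.0.0/8 (H2) depth=8
  Q 232.151.133.64: descend 11101000100101111000010101 ; hops seen [H2,H2] ; pick H2
  - 232.0.0.0/8 clear@8
  + 32.128.0.0/9 (H3) depth=9
  Q 32.128.3.128: descend 0010000010000 ; hops seen [H3] ; pick H3
  Q 46.17.245.15: descend 0010 ; hops seen [∅] ; pick no-route
  + 232.0.0.0/8 (H1) depth=8
  - 32.128.0.0/9 clear@9
  Q 32.132.102.162: descend 00100000100001000110011010100 ; hops seen [H2,H2] ; pick H2
  + 232.151.0.0/16 (H4) depth=16
  + 32.128.0.0/12 (H0) depth=12
  Q 232.151.133.64: descend 11101000100101111000010101 ; hops seen [H1,H4,H2] ; pick H2
  Q 32.132.102.3: descend 001000001000010001100110 ; hops seen [H0,H2] ; pick H2
  - 32.128.0.0/12 clear@12
  Q 232.151.0.1: descend 1110100010010111 ; hops seen [H1,H4] ; pick H4
  + 32.132.102.0/24 (H3) depth=24
  - 232.151.0.0/16 clear@16
  - 232.0.0.0/8 clear@8
  Q 32.132.102.166: descend 00100000100001000110011010100 ; hops seen [H3,H2] ; pick H2
  - 232.151.133.64/26 clear@26

== LOOKUPS ==
["H2","H2","H2","H2","H3","no-route","H2","H2","H2","H4","H2"]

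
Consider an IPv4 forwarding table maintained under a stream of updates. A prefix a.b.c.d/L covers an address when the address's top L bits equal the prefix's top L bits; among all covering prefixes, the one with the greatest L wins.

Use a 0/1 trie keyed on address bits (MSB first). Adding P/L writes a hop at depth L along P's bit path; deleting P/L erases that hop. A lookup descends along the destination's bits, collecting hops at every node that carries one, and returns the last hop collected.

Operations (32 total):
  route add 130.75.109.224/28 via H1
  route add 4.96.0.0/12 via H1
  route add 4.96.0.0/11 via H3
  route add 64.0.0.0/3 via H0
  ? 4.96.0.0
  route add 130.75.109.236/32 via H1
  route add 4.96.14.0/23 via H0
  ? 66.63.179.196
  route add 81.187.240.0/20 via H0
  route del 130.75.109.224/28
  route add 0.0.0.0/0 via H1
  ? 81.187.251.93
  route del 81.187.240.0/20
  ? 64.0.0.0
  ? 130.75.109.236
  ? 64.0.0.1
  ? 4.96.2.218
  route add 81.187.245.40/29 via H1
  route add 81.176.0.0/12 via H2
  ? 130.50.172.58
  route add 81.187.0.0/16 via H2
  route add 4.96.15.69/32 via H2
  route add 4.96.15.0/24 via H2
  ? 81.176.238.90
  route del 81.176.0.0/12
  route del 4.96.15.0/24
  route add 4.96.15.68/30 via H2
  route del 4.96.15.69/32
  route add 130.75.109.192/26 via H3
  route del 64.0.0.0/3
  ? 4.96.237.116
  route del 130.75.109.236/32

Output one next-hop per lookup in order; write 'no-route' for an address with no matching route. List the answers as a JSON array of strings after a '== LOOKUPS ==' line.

Trace:
  + 130.75.109.224/28 (H1) depth=28
  + 4.96.0.0/12 (H1) depth=12
  + 4.96.0.0/11 (H3) depth=11
  + 64.0.0.0/3 (H0) depth=3
  ? 4.96.0.0  path d0:-→d1:-→d2:-→d3:-→d4:-→d5:-→d6:-→d7:-→d8:-→d9:-→d10:-→d11:H3→d12:H1  best=H1
  + 130.75.109.236/32 (H1) depth=32
  + 4.96.14.0/23 (H0) depth=23
  ? 66.63.179.196  path d0:-→d1:-→d2:-→d3:H0  best=H0
  + 81.187.240.0/20 (H0) depth=20
  - 130.75.109.224/28 clear@28
  + 0.0.0.0/0 (H1) depth=0
  ? 81.187.251.93  path d0:H1→d1:-→d2:-→d3:H0→d4:-→d5:-→d6:-→d7:-→d8:-→d9:-→d10:-→d11:-→d12:-→d13:-→d14:-→d15:-→d16:-→d17:-→d18:-→d19:-→d20:H0  best=H0
  - 81.187.240.0/20 clear@20
  ? 64.0.0.0  path d0:H1→d1:-→d2:-→d3:H0  best=H0
  ? 130.75.109.236  path d0:H1→d1:-→d2:-→d3:-→d4:-→d5:-→d6:-→d7:-→d8:-→d9:-→d10:-→d11:-→d12:-→d13:-→d14:-→d15:-→d16:-→d17:-→d18:-→d19:-→d20:-→d21:-→d22:-→d23:-→d24:-→d25:-→d26:-→d27:-→d28:-→d29:-→d30:-→d31:-→d32:H1  best=H1
  ? 64.0.0.1  path d0:H1→d1:-→d2:-→d3:H0  best=H0
  ? 4.96.2.218  path d0:H1→d1:-→d2:-→d3:-→d4:-→d5:-→d6:-→d7:-→d8:-→d9:-→d10:-→d11:H3→d12:H1→d13:-→d14:-→d15:-→d16:-→d17:-→d18:-→d19:-→d20:-  best=H1
  + 81.187.245.40/29 (H1) depth=29
  + 81.176.0.0/12 (H2) depth=12
  ? 130.50.172.58  path d0:H1→d1:-→d2:-→d3:-→d4:-→d5:-→d6:-→d7:-→d8:-→d9:-  best=H1
  + 81.187.0.0/16 (H2) depth=16
  + 4.96.15.69/32 (H2) depth=32
  + 4.96.15.0/24 (H2) depth=24
  ? 81.176.238.90  path d0:H1→d1:-→d2:-→d3:H0→d4:-→d5:-→d6:-→d7:-→d8:-→d9:-→d10:-→d11:-→d12:H2  best=H2
  - 81.176.0.0/12 clear@12
  - 4.96.15.0/24 clear@24
  + 4.96.15.68/30 (H2) depth=30
  - 4.96.15.69/32 clear@32
  + 130.75.109.192/26 (H3) depth=26
  - 64.0.0.0/3 clear@3
  ? 4.96.237.116  path d0:H1→d1:-→d2:-→d3:-→d4:-→d5:-→d6:-→d7:-→d8:-→d9:-→d10:-→d11:H3→d12:H1→d13:-→d14:-→d15:-→d16:-  best=H1
  - 130.75.109.236/32 clear@32

== LOOKUPS ==
["H1","H0","H0","H0","H1","H0","H1","H1","H2","H1"]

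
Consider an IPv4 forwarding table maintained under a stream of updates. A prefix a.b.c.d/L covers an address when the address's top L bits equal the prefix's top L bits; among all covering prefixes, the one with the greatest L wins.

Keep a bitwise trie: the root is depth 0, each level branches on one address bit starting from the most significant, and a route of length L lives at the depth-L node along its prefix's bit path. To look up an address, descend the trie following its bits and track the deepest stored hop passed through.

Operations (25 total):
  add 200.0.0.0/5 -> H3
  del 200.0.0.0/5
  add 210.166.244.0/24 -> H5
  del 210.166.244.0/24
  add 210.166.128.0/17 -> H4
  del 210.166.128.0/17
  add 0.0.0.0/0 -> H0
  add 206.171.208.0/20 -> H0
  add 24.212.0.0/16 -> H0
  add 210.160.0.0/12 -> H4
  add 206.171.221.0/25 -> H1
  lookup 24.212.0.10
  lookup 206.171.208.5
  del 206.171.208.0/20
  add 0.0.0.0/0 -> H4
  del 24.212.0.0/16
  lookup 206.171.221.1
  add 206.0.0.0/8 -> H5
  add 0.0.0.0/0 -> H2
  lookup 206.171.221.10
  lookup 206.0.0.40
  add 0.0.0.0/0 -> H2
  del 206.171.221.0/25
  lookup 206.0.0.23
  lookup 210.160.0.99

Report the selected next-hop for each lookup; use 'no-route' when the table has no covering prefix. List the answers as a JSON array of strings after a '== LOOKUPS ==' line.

Trace:
  + 200.0.0.0/5 (H3) depth=5
  - 200.0.0.0/5 clear@5
  + 210.166.244.0/24 (H5) depth=24
  - 210.166.244.0/24 clear@24
  + 210.166.128.0/17 (H4) depth=17
  - 210.166.128.0/17 clear@17
  + 0.0.0.0/0 (H0) depth=0
  + 206.171.208.0/20 (H0) depth=20
  + 24.212.0.0/16 (H0) depth=16
  + 210.160.0.0/12 (H4) depth=12
  + 206.171.221.0/25 (H1) depth=25
  ? 24.212.0.10  path d0:H0→d1:-→d2:-→d3:-→d4:-→d5:-→d6:-→d7:-→d8:-→d9:-→d10:-→d11:-→d12:-→d13:-→d14:-→d15:-→d16:H0  best=H0
  ? 206.171.208.5  path d0:H0→d1:-→d2:-→d3:-→d4:-→d5:-→d6:-→d7:-→d8:-→d9:-→d10:-→d11:-→d12:-→d13:-→d14:-→d15:-→d16:-→d17:-→d18:-→d19:-→d20:H0  best=H0
  - 206.171.208.0/20 clear@20
  + 0.0.0.0/0 (H4) depth=0
  - 24.212.0.0/16 clear@16
  ? 206.171.221.1  path d0:H4→d1:-→d2:-→d3:-→d4:-→d5:-→d6:-→d7:-→d8:-→d9:-→d10:-→d11:-→d12:-→d13:-→d14:-→d15:-→d16:-→d17:-→d18:-→d19:-→d20:-→d21:-→d22:-→d23:-→d24:-→d25:H1  best=H1
  + 206.0.0.0/8 (H5) depth=8
  + 0.0.0.0/0 (H2) depth=0
  ? 206.171.221.10  path d0:H2→d1:-→d2:-→d3:-→d4:-→d5:-→d6:-→d7:-→d8:H5→d9:-→d10:-→d11:-→d12:-→d13:-→d14:-→d15:-→d16:-→d17:-→d18:-→d19:-→d20:-→d21:-→d22:-→d23:-→d24:-→d25:H1  best=H1
  ? 206.0.0.40  path d0:H2→d1:-→d2:-→d3:-→d4:-→d5:-→d6:-→d7:-→d8:H5  best=H5
  + 0.0.0.0/0 (H2) depth=0
  - 206.171.221.0/25 clear@25
  ? 206.0.0.23  path d0:H2→d1:-→d2:-→d3:-→d4:-→d5:-→d6:-→d7:-→d8:H5  best=H5
  ? 210.160.0.99  path d0:H2→d1:-→d2:-→d3:-→d4:-→d5:-→d6:-→d7:-→d8:-→d9:-→d10:-→d11:-→d12:H4→d13:-  best=H4

== LOOKUPS ==
["H0","H0","H1","H1","H5","H5","H4"]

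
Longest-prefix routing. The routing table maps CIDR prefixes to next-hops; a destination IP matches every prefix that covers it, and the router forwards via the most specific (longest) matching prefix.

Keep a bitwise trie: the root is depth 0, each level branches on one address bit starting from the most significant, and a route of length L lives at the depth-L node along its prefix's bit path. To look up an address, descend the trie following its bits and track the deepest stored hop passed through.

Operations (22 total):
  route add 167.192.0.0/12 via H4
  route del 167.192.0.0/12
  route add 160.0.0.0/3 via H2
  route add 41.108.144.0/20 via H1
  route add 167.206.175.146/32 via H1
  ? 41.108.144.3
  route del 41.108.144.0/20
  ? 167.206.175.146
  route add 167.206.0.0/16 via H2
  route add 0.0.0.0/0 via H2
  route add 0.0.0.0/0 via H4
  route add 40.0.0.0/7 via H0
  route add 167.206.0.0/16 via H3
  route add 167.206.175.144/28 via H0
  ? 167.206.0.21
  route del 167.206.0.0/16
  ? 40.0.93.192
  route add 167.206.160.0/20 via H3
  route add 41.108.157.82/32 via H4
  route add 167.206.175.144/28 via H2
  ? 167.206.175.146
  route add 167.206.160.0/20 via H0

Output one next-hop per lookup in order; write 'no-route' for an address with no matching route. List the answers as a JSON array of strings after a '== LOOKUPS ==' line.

Apply in order:
  add 167.192.0.0/12 -> H4 at depth 12
  - 167.192.0.0/12 clear@12
  add 160.0.0.0/3 -> H2 at depth 3
  add 41.108.144.0/20 -> H1 at depth 20
  add 167.206.175.146/32 -> H1 at depth 32
  Q 41.108.144.3: descend 00101001011011001001 ; hops seen [H1] ; pick H1
  - 41.108.144.0/20 clear@20
  Q 167.206.175.146: descend 10100111110011101010111110010010 ; hops seen [H2,H1] ; pick H1
  add 167.206.0.0/16 -> H2 at depth 16
  add 0.0.0.0/0 -> H2 at depth 0
  add 0.0.0.0/0 -> H4 at depth 0
  add 40.0.0.0/7 -> H0 at depth 7
  add 167.206.0.0/16 -> H3 at depth 16
  add 167.206.175.144/28 -> H0 at depth 28
  Q 167.206.0.21: descend 1010011111001110 ; hops seen [H4,H2,H3] ; pick H3
  - 167.206.0.0/16 clear@16
  Q 40.0.93.192: descend 0010100 ; hops seen [H4,H0] ; pick H0
  add 167.206.160.0/20 -> H3 at depth 20
  add 41.108.157.82/32 -> H4 at depth 32
  add 167.206.175.144/28 -> H2 at depth 28
  Q 167.206.175.146: descend 10100111110011101010111110010010 ; hops seen [H4,H2,H3,H2,H1] ; pick H1
  add 167.206.160.0/20 -> H0 at depth 20

== LOOKUPS ==
["H1","H1","H3","H0","H1"]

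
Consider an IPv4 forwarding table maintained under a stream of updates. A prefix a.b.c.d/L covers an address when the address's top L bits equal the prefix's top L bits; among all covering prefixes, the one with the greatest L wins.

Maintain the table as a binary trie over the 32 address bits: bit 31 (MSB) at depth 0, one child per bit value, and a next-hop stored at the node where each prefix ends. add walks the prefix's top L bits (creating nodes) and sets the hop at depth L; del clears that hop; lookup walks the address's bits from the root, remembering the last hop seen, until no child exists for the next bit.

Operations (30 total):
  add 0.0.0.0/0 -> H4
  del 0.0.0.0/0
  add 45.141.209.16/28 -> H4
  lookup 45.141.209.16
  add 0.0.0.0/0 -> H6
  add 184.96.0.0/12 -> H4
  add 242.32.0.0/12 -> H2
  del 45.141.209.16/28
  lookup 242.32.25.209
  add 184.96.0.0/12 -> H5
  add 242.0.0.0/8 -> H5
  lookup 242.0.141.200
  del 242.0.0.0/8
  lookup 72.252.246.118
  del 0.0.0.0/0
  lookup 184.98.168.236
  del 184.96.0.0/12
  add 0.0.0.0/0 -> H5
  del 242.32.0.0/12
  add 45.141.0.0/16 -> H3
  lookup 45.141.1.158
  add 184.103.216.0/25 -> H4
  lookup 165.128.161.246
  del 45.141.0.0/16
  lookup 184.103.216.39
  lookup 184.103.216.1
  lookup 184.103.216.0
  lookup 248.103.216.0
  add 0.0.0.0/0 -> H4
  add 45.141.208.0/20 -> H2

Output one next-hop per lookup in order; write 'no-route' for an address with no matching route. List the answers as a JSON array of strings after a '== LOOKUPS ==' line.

Trace:
  + 0.0.0.0/0 (H4) depth=0
  - 0.0.0.0/0 clear@0
  + 45.141.209.16/28 (H4) depth=28
  Q 45.141.209.16: descend 0010110110001101110100010001 ; hops seen [H4] ; pick H4
  + 0.0.0.0/0 (H6) depth=0
  + 184.96.0.0/12 (H4) depth=12
  + 242.32.0.0/12 (H2) depth=12
  - 45.141.209.16/28 clear@28
  Q 242.32.25.209: descend 111100100010 ; hops seen [H6,H2] ; pick H2
  + 184.96.0.0/12 (H5) depth=12
  + 242.0.0.0/8 (H5) depth=8
  Q 242.0.141.200: descend 1111001000 ; hops seen [H6,H5] ; pick H5
  - 242.0.0.0/8 clear@8
  Q 72.252.246.118: descend 0 ; hops seen [H6] ; pick H6
  - 0.0.0.0/0 clear@0
  Q 184.98.168.236: descend 101110000110 ; hops seen [H5] ; pick H5
  - 184.96.0.0/12 clear@12
  + 0.0.0.0/0 (H5) depth=0
  - 242.32.0.0/12 clear@12
  + 45.141.0.0/16 (H3) depth=16
  Q 45.141.1.158: descend 0010110110001101 ; hops seen [H5,H3] ; pick H3
  + 184.103.216.0/25 (H4) depth=25
  Q 165.128.161.246: descend 101 ; hops seen [H5] ; pick H5
  - 45.141.0.0/16 clear@16
  Q 184.103.216.39: descend 1011100001100111110110000 ; hops seen [H5,H4] ; pick H4
  Q 184.103.216.1: descend 1011100001100111110110000 ; hops seen [H5,H4] ; pick H4
  Q 184.103.216.0: descend 1011100001100111110110000 ; hops seen [H5,H4] ; pick H4
  Q 248.103.216.0: descend 1111 ; hops seen [H5] ; pick H5
  + 0.0.0.0/0 (H4) depth=0
  + 45.141.208.0/20 (H2) depth=20

== LOOKUPS ==
["H4","H2","H5","H6","H5","H3","H5","H4","H4","H4","H5"]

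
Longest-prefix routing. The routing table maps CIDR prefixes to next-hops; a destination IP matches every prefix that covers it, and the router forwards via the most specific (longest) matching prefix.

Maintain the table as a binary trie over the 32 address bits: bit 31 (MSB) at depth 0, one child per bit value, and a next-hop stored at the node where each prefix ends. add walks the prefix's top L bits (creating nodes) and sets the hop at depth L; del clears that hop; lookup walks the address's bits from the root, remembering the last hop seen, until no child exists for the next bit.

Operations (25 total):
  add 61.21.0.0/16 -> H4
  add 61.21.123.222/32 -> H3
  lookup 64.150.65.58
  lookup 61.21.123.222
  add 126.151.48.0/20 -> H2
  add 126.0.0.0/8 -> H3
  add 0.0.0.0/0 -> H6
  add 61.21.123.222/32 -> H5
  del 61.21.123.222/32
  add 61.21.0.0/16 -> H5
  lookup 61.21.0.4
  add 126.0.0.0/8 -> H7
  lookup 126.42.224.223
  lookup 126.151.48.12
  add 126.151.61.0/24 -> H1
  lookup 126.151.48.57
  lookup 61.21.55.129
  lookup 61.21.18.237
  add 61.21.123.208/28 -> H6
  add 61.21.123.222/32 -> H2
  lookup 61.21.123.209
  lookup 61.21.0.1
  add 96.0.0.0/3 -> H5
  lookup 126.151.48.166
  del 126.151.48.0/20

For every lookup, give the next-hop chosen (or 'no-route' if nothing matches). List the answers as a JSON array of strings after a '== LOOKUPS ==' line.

Process each operation:
  + 61.21.0.0/16 (H4) depth=16
  + 61.21.123.222/32 (H3) depth=32
  lookup 64.150.65.58: bits 0 walk d0:-→d1:- -> no-route
  lookup 61.21.123.222: bits 00111101000101010111101111011110 walk d0:-→d1:-→d2:-→d3:-→d4:-→d5:-→d6:-→d7:-→d8:-→d9:-→d10:-→d11:-→d12:-→d13:-→d14:-→d15:-→d16:H4→d17:-→d18:-→d19:-→d20:-→d21:-→d22:-→d23:-→d24:-→d25:-→d26:-→d27:-→d28:-→d29:-→d30:-→d31:-→d32:H3 -> H3
  + 126.151.48.0/20 (H2) depth=20
  + 126.0.0.0/8 (H3) depth=8
  + 0.0.0.0/0 (H6) depth=0
  + 61.21.123.222/32 (H5) depth=32
  - 61.21.123.222/32 clear@32
  + 61.21.0.0/16 (H5) depth=16
  lookup 61.21.0.4: bits 00111101000101010 walk d0:H6→d1:-→d2:-→d3:-→d4:-→d5:-→d6:-→d7:-→d8:-→d9:-→d10:-→d11:-→d12:-→d13:-→d14:-→d15:-→d16:H5→d17:- -> H5
  + 126.0.0.0/8 (H7) depth=8
  lookup 126.42.224.223: bits 01111110 walk d0:H6→d1:-→d2:-→d3:-→d4:-→d5:-→d6:-→d7:-→d8:H7 -> H7
  lookup 126.151.48.12: bits 01111110100101110011 walk d0:H6→d1:-→d2:-→d3:-→d4:-→d5:-→d6:-→d7:-→d8:H7→d9:-→d10:-→d11:-→d12:-→d13:-→d14:-→d15:-→d16:-→d17:-→d18:-→d19:-→d20:H2 -> H2
  + 126.151.61.0/24 (H1) depth=24
  lookup 126.151.48.57: bits 01111110100101110011 walk d0:H6→d1:-→d2:-→d3:-→d4:-→d5:-→d6:-→d7:-→d8:H7→d9:-→d10:-→d11:-→d12:-→d13:-→d14:-→d15:-→d16:-→d17:-→d18:-→d19:-→d20:H2 -> H2
  lookup 61.21.55.129: bits 00111101000101010 walk d0:H6→d1:-→d2:-→d3:-→d4:-→d5:-→d6:-→d7:-→d8:-→d9:-→d10:-→d11:-→d12:-→d13:-→d14:-→d15:-→d16:H5→d17:- -> H5
  lookup 61.21.18.237: bits 00111101000101010 walk d0:H6→d1:-→d2:-→d3:-→d4:-→d5:-→d6:-→d7:-→d8:-→d9:-→d10:-→d11:-→d12:-→d13:-→d14:-→d15:-→d16:H5→d17:- -> H5
  + 61.21.123.208/28 (H6) depth=28
  + 61.21.123.222/32 (H2) depth=32
  lookup 61.21.123.209: bits 0011110100010101011110111101 walk d0:H6→d1:-→d2:-→d3:-→d4:-→d5:-→d6:-→d7:-→d8:-→d9:-→d10:-→d11:-→d12:-→d13:-→d14:-→d15:-→d16:H5→d17:-→d18:-→d19:-→d20:-→d21:-→d22:-→d23:-→d24:-→d25:-→d26:-→d27:-→d28:H6 -> H6
  lookup 61.21.0.1: bits 00111101000101010 walk d0:H6→d1:-→d2:-→d3:-→d4:-→d5:-→d6:-→d7:-→d8:-→d9:-→d10:-→d11:-→d12:-→d13:-→d14:-→d15:-→d16:H5→d17:- -> H5
  + 96.0.0.0/3 (H5) depth=3
  lookup 126.151.48.166: bits 01111110100101110011 walk d0:H6→d1:-→d2:-→d3:H5→d4:-→d5:-→d6:-→d7:-→d8:H7→d9:-→d10:-→d11:-→d12:-→d13:-→d14:-→d15:-→d16:-→d17:-→d18:-→d19:-→d20:H2 -> H2
  - 126.151.48.0/20 clear@20

== LOOKUPS ==
["no-route","H3","H5","H7","H2","H2","H5","H5","H6","H5","H2"]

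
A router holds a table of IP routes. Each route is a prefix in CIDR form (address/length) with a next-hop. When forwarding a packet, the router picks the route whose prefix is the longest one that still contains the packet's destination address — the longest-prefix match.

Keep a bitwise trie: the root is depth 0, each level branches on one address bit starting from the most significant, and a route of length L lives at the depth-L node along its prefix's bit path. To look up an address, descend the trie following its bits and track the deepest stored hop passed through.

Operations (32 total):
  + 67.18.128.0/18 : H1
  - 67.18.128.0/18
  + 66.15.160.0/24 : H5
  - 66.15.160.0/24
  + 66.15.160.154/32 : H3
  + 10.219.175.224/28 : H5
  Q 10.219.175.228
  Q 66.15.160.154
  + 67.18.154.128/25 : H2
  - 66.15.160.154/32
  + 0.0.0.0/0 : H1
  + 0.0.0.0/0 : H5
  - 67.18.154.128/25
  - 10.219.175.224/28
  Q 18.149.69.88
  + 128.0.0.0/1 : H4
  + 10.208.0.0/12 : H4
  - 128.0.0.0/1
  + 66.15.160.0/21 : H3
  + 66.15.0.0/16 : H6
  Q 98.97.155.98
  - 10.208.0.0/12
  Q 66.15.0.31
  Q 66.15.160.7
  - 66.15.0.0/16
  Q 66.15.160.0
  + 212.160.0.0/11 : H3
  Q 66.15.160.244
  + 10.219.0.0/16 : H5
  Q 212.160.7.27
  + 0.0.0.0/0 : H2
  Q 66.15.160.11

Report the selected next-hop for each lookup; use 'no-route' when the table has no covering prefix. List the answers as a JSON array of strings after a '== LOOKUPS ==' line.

Trace:
  add 67.18.128.0/18 -> H1 at depth 18
  del 67.18.128.0/18 (clear depth 18)
  add 66.15.160.0/24 -> H5 at depth 24
  del 66.15.160.0/24 (clear depth 24)
  add 66.15.160.154/32 -> H3 at depth 32
  add 10.219.175.224/28 -> H5 at depth 28
  ? 10.219.175.228  path d0:-→d1:-→d2:-→d3:-→d4:-→d5:-→d6:-→d7:-→d8:-→d9:-→d10:-→d11:-→d12:-→d13:-→d14:-→d15:-→d16:-→d17:-→d18:-→d19:-→d20:-→d21:-→d22:-→d23:-→d24:-→d25:-→d26:-→d27:-→d28:H5  best=H5
  ? 66.15.160.154  path d0:-→d1:-→d2:-→d3:-→d4:-→d5:-→d6:-→d7:-→d8:-→d9:-→d10:-→d11:-→d12:-→d13:-→d14:-→d15:-→d16:-→d17:-→d18:-→d19:-→d20:-→d21:-→d22:-→d23:-→d24:-→d25:-→d26:-→d27:-→d28:-→d29:-→d30:-→d31:-→d32:H3  best=H3
  add 67.18.154.128/25 -> H2 at depth 25
  del 66.15.160.154/32 (clear depth 32)
  add 0.0.0.0/0 -> H1 at depth 0
  add 0.0.0.0/0 -> H5 at depth 0
  del 67.18.154.128/25 (clear depth 25)
  del 10.219.175.224/28 (clear depth 28)
  ? 18.149.69.88  path d0:H5→d1:-→d2:-→d3:-  best=H5
  add 128.0.0.0/1 -> H4 at depth 1
  add 10.208.0.0/12 -> H4 at depth 12
  del 128.0.0.0/1 (clear depth 1)
  add 66.15.160.0/21 -> H3 at depth 21
  add 66.15.0.0/16 -> H6 at depth 16
  ? 98.97.155.98  path d0:H5→d1:-→d2:-  best=H5
  del 10.208.0.0/12 (clear depth 12)
  ? 66.15.0.31  path d0:H5→d1:-→d2:-→d3:-→d4:-→d5:-→d6:-→d7:-→d8:-→d9:-→d10:-→d11:-→d12:-→d13:-→d14:-→d15:-→d16:H6  best=H6
  ? 66.15.160.7  path d0:H5→d1:-→d2:-→d3:-→d4:-→d5:-→d6:-→d7:-→d8:-→d9:-→d10:-→d11:-→d12:-→d13:-→d14:-→d15:-→d16:H6→d17:-→d18:-→d19:-→d20:-→d21:H3→d22:-→d23:-→d24:-  best=H3
  del 66.15.0.0/16 (clear depth 16)
  ? 66.15.160.0  path d0:H5→d1:-→d2:-→d3:-→d4:-→d5:-→d6:-→d7:-→d8:-→d9:-→d10:-→d11:-→d12:-→d13:-→d14:-→d15:-→d16:-→d17:-→d18:-→d19:-→d20:-→d21:H3→d22:-→d23:-→d24:-  best=H3
  add 212.160.0.0/11 -> H3 at depth 11
  ? 66.15.160.244  path d0:H5→d1:-→d2:-→d3:-→d4:-→d5:-→d6:-→d7:-→d8:-→d9:-→d10:-→d11:-→d12:-→d13:-→d14:-→d15:-→d16:-→d17:-→d18:-→d19:-→d20:-→d21:H3→d22:-→d23:-→d24:-→d25:-  best=H3
  add 10.219.0.0/16 -> H5 at depth 16
  ? 212.160.7.27  path d0:H5→d1:-→d2:-→d3:-→d4:-→d5:-→d6:-→d7:-→d8:-→d9:-→d10:-→d11:H3  best=H3
  add 0.0.0.0/0 -> H2 at depth 0
  ? 66.15.160.11  path d0:H2→d1:-→d2:-→d3:-→d4:-→d5:-→d6:-→d7:-→d8:-→d9:-→d10:-→d11:-→d12:-→d13:-→d14:-→d15:-→d16:-→d17:-→d18:-→d19:-→d20:-→d21:H3→d22:-→d23:-→d24:-  best=H3

== LOOKUPS ==
["H5","H3","H5","H5","H6","H3","H3","H3","H3","H3"]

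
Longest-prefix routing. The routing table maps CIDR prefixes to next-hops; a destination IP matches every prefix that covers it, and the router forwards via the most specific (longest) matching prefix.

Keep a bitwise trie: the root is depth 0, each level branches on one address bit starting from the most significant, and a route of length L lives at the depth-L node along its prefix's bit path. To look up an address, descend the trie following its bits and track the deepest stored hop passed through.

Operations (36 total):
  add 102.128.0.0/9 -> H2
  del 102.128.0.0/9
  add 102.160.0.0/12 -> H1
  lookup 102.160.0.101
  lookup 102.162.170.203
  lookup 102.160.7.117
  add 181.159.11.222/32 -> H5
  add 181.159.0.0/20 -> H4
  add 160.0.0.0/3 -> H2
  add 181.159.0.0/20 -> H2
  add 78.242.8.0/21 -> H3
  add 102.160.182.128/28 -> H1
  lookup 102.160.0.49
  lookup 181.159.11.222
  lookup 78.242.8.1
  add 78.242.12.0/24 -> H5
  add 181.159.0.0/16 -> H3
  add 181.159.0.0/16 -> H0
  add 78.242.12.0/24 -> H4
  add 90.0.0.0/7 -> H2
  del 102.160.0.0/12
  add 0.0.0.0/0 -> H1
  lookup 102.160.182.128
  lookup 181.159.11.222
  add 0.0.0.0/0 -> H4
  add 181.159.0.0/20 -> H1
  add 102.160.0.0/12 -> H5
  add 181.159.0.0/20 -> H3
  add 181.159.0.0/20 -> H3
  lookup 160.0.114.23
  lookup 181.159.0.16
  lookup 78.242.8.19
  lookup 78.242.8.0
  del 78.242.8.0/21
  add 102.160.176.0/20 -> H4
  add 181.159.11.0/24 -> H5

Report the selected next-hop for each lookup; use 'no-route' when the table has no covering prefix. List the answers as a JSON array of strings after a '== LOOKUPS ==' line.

Apply in order:
  + 102.128.0.0/9 (H2) depth=9
  del 102.128.0.0/9 (clear depth 9)
  + 102.160.0.0/12 (H1) depth=12
  ? 102.160.0.101  path d0:-→d1:-→d2:-→d3:-→d4:-→d5:-→d6:-→d7:-→d8:-→d9:-→d10:-→d11:-→d12:H1  best=H1
  ? 102.162.170.203  path d0:-→d1:-→d2:-→d3:-→d4:-→d5:-→d6:-→d7:-→d8:-→d9:-→d10:-→d11:-→d12:H1  best=H1
  ? 102.160.7.117  path d0:-→d1:-→d2:-→d3:-→d4:-→d5:-→d6:-→d7:-→d8:-→d9:-→d10:-→d11:-→d12:H1  best=H1
  + 181.159.11.222/32 (H5) depth=32
  + 181.159.0.0/20 (H4) depth=20
  + 160.0.0.0/3 (H2) depth=3
  + 181.159.0.0/20 (H2) depth=20
  + 78.242.8.0/21 (H3) depth=21
  + 102.160.182.128/28 (H1) depth=28
  ? 102.160.0.49  path d0:-→d1:-→d2:-→d3:-→d4:-→d5:-→d6:-→d7:-→d8:-→d9:-→d10:-→d11:-→d12:H1→d13:-→d14:-→d15:-→d16:-  best=H1
  ? 181.159.11.222  path d0:-→d1:-→d2:-→d3:H2→d4:-→d5:-→d6:-→d7:-→d8:-→d9:-→d10:-→d11:-→d12:-→d13:-→d14:-→d15:-→d16:-→d17:-→d18:-→d19:-→d20:H2→d21:-→d22:-→d23:-→d24:-→d25:-→d26:-→d27:-→d28:-→d29:-→d30:-→d31:-→d32:H5  best=H5
  ? 78.242.8.1  path d0:-→d1:-→d2:-→d3:-→d4:-→d5:-→d6:-→d7:-→d8:-→d9:-→d10:-→d11:-→d12:-→d13:-→d14:-→d15:-→d16:-→d17:-→d18:-→d19:-→d20:-→d21:H3  best=H3
  + 78.242.12.0/24 (H5) depth=24
  + 181.159.0.0/16 (H3) depth=16
  + 181.159.0.0/16 (H0) depth=16
  + 78.242.12.0/24 (H4) depth=24
  + 90.0.0.0/7 (H2) depth=7
  del 102.160.0.0/12 (clear depth 12)
  + 0.0.0.0/0 (H1) depth=0
  ? 102.160.182.128  path d0:H1→d1:-→d2:-→d3:-→d4:-→d5:-→d6:-→d7:-→d8:-→d9:-→d10:-→d11:-→d12:-→d13:-→d14:-→d15:-→d16:-→d17:-→d18:-→d19:-→d20:-→d21:-→d22:-→d23:-→d24:-→d25:-→d26:-→d27:-→d28:H1  best=H1
  ? 181.159.11.222  path d0:H1→d1:-→d2:-→d3:H2→d4:-→d5:-→d6:-→d7:-→d8:-→d9:-→d10:-→d11:-→d12:-→d13:-→d14:-→d15:-→d16:H0→d17:-→d18:-→d19:-→d20:H2→d21:-→d22:-→d23:-→d24:-→d25:-→d26:-→d27:-→d28:-→d29:-→d30:-→d31:-→d32:H5  best=H5
  + 0.0.0.0/0 (H4) depth=0
  + 181.159.0.0/20 (H1) depth=20
  + 102.160.0.0/12 (H5) depth=12
  + 181.159.0.0/20 (H3) depth=20
  + 181.159.0.0/20 (H3) depth=20
  ? 160.0.114.23  path d0:H4→d1:-→d2:-→d3:H2  best=H2
  ? 181.159.0.16  path d0:H4→d1:-→d2:-→d3:H2→d4:-→d5:-→d6:-→d7:-→d8:-→d9:-→d10:-→d11:-→d12:-→d13:-→d14:-→d15:-→d16:H0→d17:-→d18:-→d19:-→d20:H3  best=H3
  ? 78.242.8.19  path d0:H4→d1:-→d2:-→d3:-→d4:-→d5:-→d6:-→d7:-→d8:-→d9:-→d10:-→d11:-→d12:-→d13:-→d14:-→d15:-→d16:-→d17:-→d18:-→d19:-→d20:-→d21:H3  best=H3
  ? 78.242.8.0  path d0:H4→d1:-→d2:-→d3:-→d4:-→d5:-→d6:-→d7:-→d8:-→d9:-→d10:-→d11:-→d12:-→d13:-→d14:-→d15:-→d16:-→d17:-→d18:-→d19:-→d20:-→d21:H3  best=H3
  del 78.242.8.0/21 (clear depth 21)
  + 102.160.176.0/20 (H4) depth=20
  + 181.159.11.0/24 (H5) depth=24

== LOOKUPS ==
["H1","H1","H1","H1","H5","H3","H1","H5","H2","H3","H3","H3"]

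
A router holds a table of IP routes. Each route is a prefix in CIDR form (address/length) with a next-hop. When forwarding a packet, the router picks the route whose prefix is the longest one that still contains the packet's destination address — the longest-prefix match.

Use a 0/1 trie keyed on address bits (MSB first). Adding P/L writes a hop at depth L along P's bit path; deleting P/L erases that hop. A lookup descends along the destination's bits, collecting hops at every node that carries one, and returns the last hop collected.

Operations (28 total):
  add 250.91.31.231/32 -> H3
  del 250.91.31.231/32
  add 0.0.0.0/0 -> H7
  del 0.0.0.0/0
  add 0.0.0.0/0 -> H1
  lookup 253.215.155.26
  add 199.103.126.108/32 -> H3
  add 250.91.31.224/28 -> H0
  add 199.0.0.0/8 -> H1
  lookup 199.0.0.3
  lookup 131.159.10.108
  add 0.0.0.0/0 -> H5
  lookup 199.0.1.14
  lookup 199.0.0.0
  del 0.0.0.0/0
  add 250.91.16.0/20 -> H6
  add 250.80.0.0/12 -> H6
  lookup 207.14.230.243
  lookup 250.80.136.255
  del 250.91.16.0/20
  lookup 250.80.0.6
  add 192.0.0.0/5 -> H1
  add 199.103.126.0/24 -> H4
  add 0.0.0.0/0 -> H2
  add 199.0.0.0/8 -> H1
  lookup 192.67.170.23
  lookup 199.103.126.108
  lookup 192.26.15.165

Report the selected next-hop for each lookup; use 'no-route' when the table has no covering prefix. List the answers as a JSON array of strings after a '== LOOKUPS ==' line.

Apply in order:
  + 250.91.31.231/32 (H3) depth=32
  - 250.91.31.231/32 clear@32
  + 0.0.0.0/0 (H7) depth=0
  - 0.0.0.0/0 clear@0
  + 0.0.0.0/0 (H1) depth=0
  lookup 253.215.155.26: bits 11111 walk d0:H1→d1:-→d2:-→d3:-→d4:-→d5:- -> H1
  + 199.103.126.108/32 (H3) depth=32
  + 250.91.31.224/28 (H0) depth=28
  + 199.0.0.0/8 (H1) depth=8
  lookup 199.0.0.3: bits 110001110 walk d0:H1→d1:-→d2:-→d3:-→d4:-→d5:-→d6:-→d7:-→d8:H1→d9:- -> H1
  lookup 131.159.10.108: bits 1 walk d0:H1→d1:- -> H1
  + 0.0.0.0/0 (H5) depth=0
  lookup 199.0.1.14: bits 110001110 walk d0:H5→d1:-→d2:-→d3:-→d4:-→d5:-→d6:-→d7:-→d8:H1→d9:- -> H1
  lookup 199.0.0.0: bits 110001110 walk d0:H5→d1:-→d2:-→d3:-→d4:-→d5:-→d6:-→d7:-→d8:H1→d9:- -> H1
  - 0.0.0.0/0 clear@0
  + 250.91.16.0/20 (H6) depth=20
  + 250.80.0.0/12 (H6) depth=12
  lookup 207.14.230.243: bits 1100 walk d0:-→d1:-→d2:-→d3:-→d4:- -> no-route
  lookup 250.80.136.255: bits 111110100101 walk d0:-→d1:-→d2:-→d3:-→d4:-→d5:-→d6:-→d7:-→d8:-→d9:-→d10:-→d11:-→d12:H6 -> H6
  - 250.91.16.0/20 clear@20
  lookup 250.80.0.6: bits 111110100101 walk d0:-→d1:-→d2:-→d3:-→d4:-→d5:-→d6:-→d7:-→d8:-→d9:-→d10:-→d11:-→d12:H6 -> H6
  + 192.0.0.0/5 (H1) depth=5
  + 199.103.126.0/24 (H4) depth=24
  + 0.0.0.0/0 (H2) depth=0
  + 199.0.0.0/8 (H1) depth=8
  lookup 192.67.170.23: bits 11000 walk d0:H2→d1:-→d2:-→d3:-→d4:-→d5:H1 -> H1
  lookup 199.103.126.108: bits 11000111011001110111111001101100 walk d0:H2→d1:-→d2:-→d3:-→d4:-→d5:H1→d6:-→d7:-→d8:H1→d9:-→d10:-→d11:-→d12:-→d13:-→d14:-→d15:-→d16:-→d17:-→d18:-→d19:-→d20:-→d21:-→d22:-→d23:-→d24:H4→d25:-→d26:-→d27:-→d28:-→d29:-→d30:-→d31:-→d32:H3 -> H3
  lookup 192.26.15.165: bits 11000 walk d0:H2→d1:-→d2:-→d3:-→d4:-→d5:H1 -> H1

== LOOKUPS ==
["H1","H1","H1","H1","H1","no-route","H6","H6","H1","H3","H1"]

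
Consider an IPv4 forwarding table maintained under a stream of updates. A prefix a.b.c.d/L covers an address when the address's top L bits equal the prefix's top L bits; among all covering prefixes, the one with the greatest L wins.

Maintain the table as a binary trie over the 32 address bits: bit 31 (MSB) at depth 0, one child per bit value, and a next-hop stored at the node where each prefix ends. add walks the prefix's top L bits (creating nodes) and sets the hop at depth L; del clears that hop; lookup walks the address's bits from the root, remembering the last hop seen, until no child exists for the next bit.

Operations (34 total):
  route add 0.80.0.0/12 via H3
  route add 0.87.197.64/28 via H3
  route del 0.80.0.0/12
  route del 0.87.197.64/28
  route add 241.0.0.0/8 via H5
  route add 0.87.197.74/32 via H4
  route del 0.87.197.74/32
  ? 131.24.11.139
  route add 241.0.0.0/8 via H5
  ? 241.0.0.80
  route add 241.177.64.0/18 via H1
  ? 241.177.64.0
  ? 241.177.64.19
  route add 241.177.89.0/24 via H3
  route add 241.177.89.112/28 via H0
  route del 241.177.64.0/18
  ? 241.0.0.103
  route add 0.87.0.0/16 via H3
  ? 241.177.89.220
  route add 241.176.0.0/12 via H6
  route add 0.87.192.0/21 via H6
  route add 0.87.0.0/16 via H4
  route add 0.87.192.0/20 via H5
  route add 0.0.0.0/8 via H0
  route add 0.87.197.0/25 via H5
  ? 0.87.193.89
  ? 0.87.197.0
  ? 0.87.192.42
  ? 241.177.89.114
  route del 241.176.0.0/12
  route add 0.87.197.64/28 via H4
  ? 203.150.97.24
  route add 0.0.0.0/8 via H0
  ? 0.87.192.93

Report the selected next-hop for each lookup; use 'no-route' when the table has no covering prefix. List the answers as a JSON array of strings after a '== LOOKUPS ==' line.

Apply in order:
  + 0.80.0.0/12 (H3) depth=12
  + 0.87.197.64/28 (H3) depth=28
  - 0.80.0.0/12 clear@12
  - 0.87.197.64/28 clear@28
  + 241.0.0.0/8 (H5) depth=8
  + 0.87.197.74/32 (H4) depth=32
  - 0.87.197.74/32 clear@32
  Q 131.24.11.139: descend 1 ; hops seen [∅] ; pick no-route
  + 241.0.0.0/8 (H5) depth=8
  Q 241.0.0.80: descend 11110001 ; hops seen [H5] ; pick H5
  + 241.177.64.0/18 (H1) depth=18
  Q 241.177.64.0: descend 111100011011000101 ; hops seen [H5,H1] ; pick H1
  Q 241.177.64.19: descend 111100011011000101 ; hops seen [H5,H1] ; pick H1
  + 241.177.89.0/24 (H3) depth=24
  + 241.177.89.112/28 (H0) depth=28
  - 241.177.64.0/18 clear@18
  Q 241.0.0.103: descend 11110001 ; hops seen [H5] ; pick H5
  + 0.87.0.0/16 (H3) depth=16
  Q 241.177.89.220: descend 111100011011000101011001 ; hops seen [H5,H3] ; pick H3
  + 241.176.0.0/12 (H6) depth=12
  + 0.87.192.0/21 (H6) depth=21
  + 0.87.0.0/16 (H4) depth=16
  + 0.87.192.0/20 (H5) depth=20
  + 0.0.0.0/8 (H0) depth=8
  + 0.87.197.0/25 (H5) depth=25
  Q 0.87.193.89: descend 000000000101011111000 ; hops seen [H0,H4,H5,H6] ; pick H6
  Q 0.87.197.0: descend 0000000001010111110001010 ; hops seen [H0,H4,H5,H6,H5] ; pick H5
  Q 0.87.192.42: descend 000000000101011111000 ; hops seen [H0,H4,H5,H6] ; pick H6
  Q 241.177.89.114: descend 1111000110110001010110010111 ; hops seen [H5,H6,H3,H0] ; pick H0
  - 241.176.0.0/12 clear@12
  + 0.87.197.64/28 (H4) depth=28
  Q 203.150.97.24: descend 11 ; hops seen [∅] ; pick no-route
  + 0.0.0.0/8 (H0) depth=8
  Q 0.87.192.93: descend 000000000101011111000 ; hops seen [H0,H4,H5,H6] ; pick H6

== LOOKUPS ==
["no-route","H5","H1","H1","H5","H3","H6","H5","H6","H0","no-route","H6"]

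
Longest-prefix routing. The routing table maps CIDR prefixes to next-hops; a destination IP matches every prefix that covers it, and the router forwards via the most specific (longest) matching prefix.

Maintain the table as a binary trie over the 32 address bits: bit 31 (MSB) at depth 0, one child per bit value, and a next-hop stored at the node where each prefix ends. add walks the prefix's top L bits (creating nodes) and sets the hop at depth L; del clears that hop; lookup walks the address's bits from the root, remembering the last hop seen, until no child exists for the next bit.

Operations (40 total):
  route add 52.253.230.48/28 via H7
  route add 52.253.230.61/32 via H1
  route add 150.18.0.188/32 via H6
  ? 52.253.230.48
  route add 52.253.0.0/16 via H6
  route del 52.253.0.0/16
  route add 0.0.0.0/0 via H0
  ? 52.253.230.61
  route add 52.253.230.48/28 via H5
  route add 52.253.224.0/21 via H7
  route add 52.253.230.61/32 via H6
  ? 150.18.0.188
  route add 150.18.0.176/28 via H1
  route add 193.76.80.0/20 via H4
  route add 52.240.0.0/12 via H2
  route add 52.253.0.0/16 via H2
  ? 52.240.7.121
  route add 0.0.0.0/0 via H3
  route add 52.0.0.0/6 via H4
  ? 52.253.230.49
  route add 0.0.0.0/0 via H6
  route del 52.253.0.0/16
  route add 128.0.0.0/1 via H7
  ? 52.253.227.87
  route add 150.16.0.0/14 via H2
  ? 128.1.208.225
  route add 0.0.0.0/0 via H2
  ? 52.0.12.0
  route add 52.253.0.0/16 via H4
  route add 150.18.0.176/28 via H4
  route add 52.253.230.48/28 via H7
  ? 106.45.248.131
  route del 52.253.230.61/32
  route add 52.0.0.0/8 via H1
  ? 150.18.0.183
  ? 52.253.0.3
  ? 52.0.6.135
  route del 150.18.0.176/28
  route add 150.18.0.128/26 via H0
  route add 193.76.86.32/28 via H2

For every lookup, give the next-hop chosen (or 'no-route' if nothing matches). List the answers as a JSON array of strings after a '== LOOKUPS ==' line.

Apply in order:
  add 52.253.230.48/28 -> H7 at depth 28
  add 52.253.230.61/32 -> H1 at depth 32
  add 150.18.0.188/32 -> H6 at depth 32
  lookup 52.253.230.48: bits 0011010011111101111001100011 walk d0:-→d1:-→d2:-→d3:-→d4:-→d5:-→d6:-→d7:-→d8:-→d9:-→d10:-→d11:-→d12:-→d13:-→d14:-→d15:-→d16:-→d17:-→d18:-→d19:-→d20:-→d21:-→d22:-→d23:-→d24:-→d25:-→d26:-→d27:-→d28:H7 -> H7
  add 52.253.0.0/16 -> H6 at depth 16
  del 52.253.0.0/16 (clear depth 16)
  add 0.0.0.0/0 -> H0 at depth 0
  lookup 52.253.230.61: bits 00110100111111011110011000111101 walk d0:H0→d1:-→d2:-→d3:-→d4:-→d5:-→d6:-→d7:-→d8:-→d9:-→d10:-→d11:-→d12:-→d13:-→d14:-→d15:-→d16:-→d17:-→d18:-→d19:-→d20:-→d21:-→d22:-→d23:-→d24:-→d25:-→d26:-→d27:-→d28:H7→d29:-→d30:-→d31:-→d32:H1 -> H1
  add 52.253.230.48/28 -> H5 at depth 28
  add 52.253.224.0/21 -> H7 at depth 21
  add 52.253.230.61/32 -> H6 at depth 32
  lookup 150.18.0.188: bits 10010110000100100000000010111100 walk d0:H0→d1:-→d2:-→d3:-→d4:-→d5:-→d6:-→d7:-→d8:-→d9:-→d10:-→d11:-→d12:-→d13:-→d14:-→d15:-→d16:-→d17:-→d18:-→d19:-→d20:-→d21:-→d22:-→d23:-→d24:-→d25:-→d26:-→d27:-→d28:-→d29:-→d30:-→d31:-→d32:H6 -> H6
  add 150.18.0.176/28 -> H1 at depth 28
  add 193.76.80.0/20 -> H4 at depth 20
  add 52.240.0.0/12 -> H2 at depth 12
  add 52.253.0.0/16 -> H2 at depth 16
  lookup 52.240.7.121: bits 001101001111 walk d0:H0→d1:-→d2:-→d3:-→d4:-→d5:-→d6:-→d7:-→d8:-→d9:-→d10:-→d11:-→d12:H2 -> H2
  add 0.0.0.0/0 -> H3 at depth 0
  add 52.0.0.0/6 -> H4 at depth 6
  lookup 52.253.230.49: bits 0011010011111101111001100011 walk d0:H3→d1:-→d2:-→d3:-→d4:-→d5:-→d6:H4→d7:-→d8:-→d9:-→d10:-→d11:-→d12:H2→d13:-→d14:-→d15:-→d16:H2→d17:-→d18:-→d19:-→d20:-→d21:H7→d22:-→d23:-→d24:-→d25:-→d26:-→d27:-→d28:H5 -> H5
  add 0.0.0.0/0 -> H6 at depth 0
  del 52.253.0.0/16 (clear depth 16)
  add 128.0.0.0/1 -> H7 at depth 1
  lookup 52.253.227.87: bits 001101001111110111100 walk d0:H6→d1:-→d2:-→d3:-→d4:-→d5:-→d6:H4→d7:-→d8:-→d9:-→d10:-→d11:-→d12:H2→d13:-→d14:-→d15:-→d16:-→d17:-→d18:-→d19:-→d20:-→d21:H7 -> H7
  add 150.16.0.0/14 -> H2 at depth 14
  lookup 128.1.208.225: bits 100 walk d0:H6→d1:H7→d2:-→d3:- -> H7
  add 0.0.0.0/0 -> H2 at depth 0
  lookup 52.0.12.0: bits 00110100 walk d0:H2→d1:-→d2:-→d3:-→d4:-→d5:-→d6:H4→d7:-→d8:- -> H4
  add 52.253.0.0/16 -> H4 at depth 16
  add 150.18.0.176/28 -> H4 at depth 28
  add 52.253.230.48/28 -> H7 at depth 28
  lookup 106.45.248.131: bits 0 walk d0:H2→d1:- -> H2
  del 52.253.230.61/32 (clear depth 32)
  add 52.0.0.0/8 -> H1 at depth 8
  lookup 150.18.0.183: bits 1001011000010010000000001011 walk d0:H2→d1:H7→d2:-→d3:-→d4:-→d5:-→d6:-→d7:-→d8:-→d9:-→d10:-→d11:-→d12:-→d13:-→d14:H2→d15:-→d16:-→d17:-→d18:-→d19:-→d20:-→d21:-→d22:-→d23:-→d24:-→d25:-→d26:-→d27:-→d28:H4 -> H4
  lookup 52.253.0.3: bits 0011010011111101 walk d0:H2→d1:-→d2:-→d3:-→d4:-→d5:-→d6:H4→d7:-→d8:H1→d9:-→d10:-→d11:-→d12:H2→d13:-→d14:-→d15:-→d16:H4 -> H4
  lookup 52.0.6.135: bits 00110100 walk d0:H2→d1:-→d2:-→d3:-→d4:-→d5:-→d6:H4→d7:-→d8:H1 -> H1
  del 150.18.0.176/28 (clear depth 28)
  add 150.18.0.128/26 -> H0 at depth 26
  add 193.76.86.32/28 -> H2 at depth 28

== LOOKUPS ==
["H7","H1","H6","H2","H5","H7","H7","H4","H2","H4","H4","H1"]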